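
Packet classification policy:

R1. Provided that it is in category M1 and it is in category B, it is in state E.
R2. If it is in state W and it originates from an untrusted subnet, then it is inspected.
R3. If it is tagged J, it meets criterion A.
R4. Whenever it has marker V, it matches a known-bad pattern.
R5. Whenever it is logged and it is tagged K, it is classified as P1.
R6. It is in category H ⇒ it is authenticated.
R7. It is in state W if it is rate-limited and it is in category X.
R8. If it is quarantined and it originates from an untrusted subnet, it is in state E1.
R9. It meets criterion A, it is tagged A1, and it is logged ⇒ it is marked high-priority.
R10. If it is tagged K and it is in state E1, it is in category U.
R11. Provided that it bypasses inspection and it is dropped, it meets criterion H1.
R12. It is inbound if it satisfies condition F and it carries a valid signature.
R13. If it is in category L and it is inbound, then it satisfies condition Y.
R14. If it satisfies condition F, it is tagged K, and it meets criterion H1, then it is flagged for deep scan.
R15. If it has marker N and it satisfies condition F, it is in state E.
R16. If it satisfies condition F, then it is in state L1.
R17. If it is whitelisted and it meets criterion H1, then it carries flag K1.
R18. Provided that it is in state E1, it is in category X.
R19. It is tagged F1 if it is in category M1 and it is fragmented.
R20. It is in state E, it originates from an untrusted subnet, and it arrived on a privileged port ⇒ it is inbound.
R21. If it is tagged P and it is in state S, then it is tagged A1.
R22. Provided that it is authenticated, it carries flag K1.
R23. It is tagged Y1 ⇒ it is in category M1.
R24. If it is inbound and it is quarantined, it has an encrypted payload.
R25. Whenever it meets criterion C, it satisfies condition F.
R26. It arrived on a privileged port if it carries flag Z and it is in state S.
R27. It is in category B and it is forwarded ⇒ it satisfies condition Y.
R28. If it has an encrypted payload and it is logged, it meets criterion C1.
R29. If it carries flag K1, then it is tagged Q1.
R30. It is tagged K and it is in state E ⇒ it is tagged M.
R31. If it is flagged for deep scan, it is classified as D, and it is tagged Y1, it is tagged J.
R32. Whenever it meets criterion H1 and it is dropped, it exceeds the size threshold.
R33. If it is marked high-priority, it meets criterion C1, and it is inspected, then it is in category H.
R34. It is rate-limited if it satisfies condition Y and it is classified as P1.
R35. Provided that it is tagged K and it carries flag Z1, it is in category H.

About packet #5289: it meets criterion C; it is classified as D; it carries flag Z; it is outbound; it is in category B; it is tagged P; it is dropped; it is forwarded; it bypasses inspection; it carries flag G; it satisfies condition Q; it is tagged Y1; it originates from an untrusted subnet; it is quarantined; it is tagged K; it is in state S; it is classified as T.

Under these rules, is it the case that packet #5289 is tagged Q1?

No

Forward chaining from the given facts derives: is in state E1, is in category U, meets criterion H1, is in category X, is tagged A1, is in category M1, satisfies condition F, arrived on a privileged port, satisfies condition Y, exceeds the size threshold, is in state E, is flagged for deep scan, is in state L1, is inbound, has an encrypted payload, is tagged M, is tagged J, meets criterion A.
The only rule concluding "it is tagged Q1" is R29, which needs "it carries flag K1"; that is never established.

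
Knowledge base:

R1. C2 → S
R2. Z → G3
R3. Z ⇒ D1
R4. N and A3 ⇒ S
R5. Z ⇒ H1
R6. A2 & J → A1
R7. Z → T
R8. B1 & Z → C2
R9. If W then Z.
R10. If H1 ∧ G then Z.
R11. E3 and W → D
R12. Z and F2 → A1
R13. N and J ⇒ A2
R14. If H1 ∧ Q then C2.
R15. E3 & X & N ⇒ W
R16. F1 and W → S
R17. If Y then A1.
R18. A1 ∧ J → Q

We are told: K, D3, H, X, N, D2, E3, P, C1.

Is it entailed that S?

Forward chaining from the given facts derives: W, Z, D, G3, D1, H1, T.
Rules concluding S: R1 needs C2; R4 needs A3; R16 needs F1 — none of these are established.

No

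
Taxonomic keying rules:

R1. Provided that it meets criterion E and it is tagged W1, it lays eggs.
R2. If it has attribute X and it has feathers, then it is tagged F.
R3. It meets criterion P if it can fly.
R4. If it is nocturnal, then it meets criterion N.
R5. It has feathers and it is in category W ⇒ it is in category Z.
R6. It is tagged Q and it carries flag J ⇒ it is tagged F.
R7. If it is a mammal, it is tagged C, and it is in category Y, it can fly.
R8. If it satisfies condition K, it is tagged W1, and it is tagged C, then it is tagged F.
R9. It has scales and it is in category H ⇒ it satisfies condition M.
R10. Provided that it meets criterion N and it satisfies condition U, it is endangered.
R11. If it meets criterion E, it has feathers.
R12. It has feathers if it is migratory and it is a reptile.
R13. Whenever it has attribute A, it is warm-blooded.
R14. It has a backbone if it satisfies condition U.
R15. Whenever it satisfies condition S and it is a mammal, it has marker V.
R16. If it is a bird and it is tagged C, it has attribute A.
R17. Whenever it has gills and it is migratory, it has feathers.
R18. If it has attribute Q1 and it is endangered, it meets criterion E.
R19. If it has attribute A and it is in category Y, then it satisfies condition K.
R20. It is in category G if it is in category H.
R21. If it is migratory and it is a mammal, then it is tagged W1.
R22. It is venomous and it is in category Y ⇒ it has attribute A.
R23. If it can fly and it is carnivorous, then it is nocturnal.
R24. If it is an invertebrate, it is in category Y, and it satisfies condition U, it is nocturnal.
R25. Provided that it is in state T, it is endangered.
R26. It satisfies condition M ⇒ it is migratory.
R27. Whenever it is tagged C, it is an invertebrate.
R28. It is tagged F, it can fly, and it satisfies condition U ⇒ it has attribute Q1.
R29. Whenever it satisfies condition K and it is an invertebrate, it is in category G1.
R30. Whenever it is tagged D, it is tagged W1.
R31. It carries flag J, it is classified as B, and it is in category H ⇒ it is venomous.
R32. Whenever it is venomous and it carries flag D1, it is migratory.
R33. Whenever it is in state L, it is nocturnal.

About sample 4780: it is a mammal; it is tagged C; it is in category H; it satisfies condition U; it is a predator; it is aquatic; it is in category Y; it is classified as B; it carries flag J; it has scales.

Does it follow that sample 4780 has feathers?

By R7 (it is a mammal, it is tagged C, it is in category Y): it can fly.
By R9 (it has scales, it is in category H): it satisfies condition M.
By R26 (it satisfies condition M): it is migratory.
By R27 (it is tagged C): it is an invertebrate.
By R31 (it carries flag J, it is classified as B, it is in category H): it is venomous.
By R21 (it is migratory, it is a mammal): it is tagged W1.
By R22 (it is venomous, it is in category Y): it has attribute A.
By R24 (it is an invertebrate, it is in category Y, it satisfies condition U): it is nocturnal.
By R4 (it is nocturnal): it meets criterion N.
By R10 (it meets criterion N, it satisfies condition U): it is endangered.
By R19 (it has attribute A, it is in category Y): it satisfies condition K.
By R8 (it satisfies condition K, it is tagged W1, it is tagged C): it is tagged F.
By R28 (it is tagged F, it can fly, it satisfies condition U): it has attribute Q1.
By R18 (it has attribute Q1, it is endangered): it meets criterion E.
By R11 (it meets criterion E): it has feathers.

Yes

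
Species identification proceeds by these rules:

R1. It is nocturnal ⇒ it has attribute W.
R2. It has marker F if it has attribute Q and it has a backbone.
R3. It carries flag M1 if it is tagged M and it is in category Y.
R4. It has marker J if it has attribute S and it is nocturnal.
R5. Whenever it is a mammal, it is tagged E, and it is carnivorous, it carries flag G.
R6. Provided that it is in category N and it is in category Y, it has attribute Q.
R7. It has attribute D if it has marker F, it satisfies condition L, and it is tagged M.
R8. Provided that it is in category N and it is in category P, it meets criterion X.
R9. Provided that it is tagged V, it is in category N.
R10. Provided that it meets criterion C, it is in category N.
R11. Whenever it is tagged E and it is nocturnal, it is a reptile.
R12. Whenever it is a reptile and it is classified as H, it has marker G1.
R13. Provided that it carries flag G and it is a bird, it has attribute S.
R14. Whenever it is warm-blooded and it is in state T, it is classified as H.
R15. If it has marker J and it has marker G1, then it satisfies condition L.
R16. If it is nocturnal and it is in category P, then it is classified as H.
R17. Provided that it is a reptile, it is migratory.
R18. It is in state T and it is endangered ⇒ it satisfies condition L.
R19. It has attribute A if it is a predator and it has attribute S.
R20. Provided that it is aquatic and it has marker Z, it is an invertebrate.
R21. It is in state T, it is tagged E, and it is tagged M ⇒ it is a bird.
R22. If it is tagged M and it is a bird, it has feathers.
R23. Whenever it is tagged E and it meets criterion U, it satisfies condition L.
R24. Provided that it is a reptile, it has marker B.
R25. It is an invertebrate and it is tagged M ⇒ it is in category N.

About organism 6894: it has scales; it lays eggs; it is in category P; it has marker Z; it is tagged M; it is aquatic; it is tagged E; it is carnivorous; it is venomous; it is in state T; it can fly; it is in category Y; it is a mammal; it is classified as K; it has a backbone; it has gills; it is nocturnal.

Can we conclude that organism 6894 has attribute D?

By R5 (it is a mammal, it is tagged E, it is carnivorous): it carries flag G.
By R11 (it is tagged E, it is nocturnal): it is a reptile.
By R16 (it is nocturnal, it is in category P): it is classified as H.
By R20 (it is aquatic, it has marker Z): it is an invertebrate.
By R21 (it is in state T, it is tagged E, it is tagged M): it is a bird.
By R25 (it is an invertebrate, it is tagged M): it is in category N.
By R6 (it is in category N, it is in category Y): it has attribute Q.
By R12 (it is a reptile, it is classified as H): it has marker G1.
By R13 (it carries flag G, it is a bird): it has attribute S.
By R2 (it has attribute Q, it has a backbone): it has marker F.
By R4 (it has attribute S, it is nocturnal): it has marker J.
By R15 (it has marker J, it has marker G1): it satisfies condition L.
By R7 (it has marker F, it satisfies condition L, it is tagged M): it has attribute D.

Yes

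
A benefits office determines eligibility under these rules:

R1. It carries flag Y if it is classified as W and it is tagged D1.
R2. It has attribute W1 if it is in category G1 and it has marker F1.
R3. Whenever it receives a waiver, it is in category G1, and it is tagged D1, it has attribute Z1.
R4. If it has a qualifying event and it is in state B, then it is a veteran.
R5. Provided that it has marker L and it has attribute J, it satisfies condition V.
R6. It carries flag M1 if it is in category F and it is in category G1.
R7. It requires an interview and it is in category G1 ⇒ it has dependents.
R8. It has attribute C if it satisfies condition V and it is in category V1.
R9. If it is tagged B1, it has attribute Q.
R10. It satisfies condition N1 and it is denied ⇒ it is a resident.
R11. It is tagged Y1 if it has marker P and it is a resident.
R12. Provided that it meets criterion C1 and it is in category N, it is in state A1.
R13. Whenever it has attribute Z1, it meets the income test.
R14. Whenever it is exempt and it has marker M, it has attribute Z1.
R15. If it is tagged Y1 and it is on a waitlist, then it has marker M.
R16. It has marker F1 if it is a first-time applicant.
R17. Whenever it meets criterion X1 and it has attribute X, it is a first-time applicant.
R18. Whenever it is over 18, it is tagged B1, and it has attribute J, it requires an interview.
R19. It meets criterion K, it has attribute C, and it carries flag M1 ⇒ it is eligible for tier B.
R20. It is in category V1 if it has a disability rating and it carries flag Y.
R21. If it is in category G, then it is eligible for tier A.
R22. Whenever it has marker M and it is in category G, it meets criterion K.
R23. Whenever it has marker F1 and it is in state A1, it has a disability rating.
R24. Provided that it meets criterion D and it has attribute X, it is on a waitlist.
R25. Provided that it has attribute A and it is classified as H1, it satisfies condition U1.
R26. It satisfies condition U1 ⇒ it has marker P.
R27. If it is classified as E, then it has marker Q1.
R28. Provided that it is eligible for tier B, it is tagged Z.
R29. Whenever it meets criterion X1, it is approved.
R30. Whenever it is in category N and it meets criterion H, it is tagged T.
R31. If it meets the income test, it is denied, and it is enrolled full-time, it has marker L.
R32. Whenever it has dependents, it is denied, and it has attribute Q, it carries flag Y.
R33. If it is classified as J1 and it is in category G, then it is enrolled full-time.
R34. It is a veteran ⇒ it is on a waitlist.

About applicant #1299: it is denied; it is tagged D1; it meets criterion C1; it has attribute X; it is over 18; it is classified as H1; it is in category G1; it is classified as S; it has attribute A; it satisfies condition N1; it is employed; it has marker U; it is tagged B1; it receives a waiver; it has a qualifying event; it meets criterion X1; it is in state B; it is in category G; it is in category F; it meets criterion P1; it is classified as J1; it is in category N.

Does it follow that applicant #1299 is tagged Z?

No

Forward chaining from the given facts derives: has attribute Z1, is a veteran, carries flag M1, has attribute Q, is a resident, is in state A1, meets the income test, is a first-time applicant, is eligible for tier A, satisfies condition U1, has marker P, is approved, is enrolled full-time, is on a waitlist, is tagged Y1, has marker M, has marker F1, meets criterion K, has a disability rating, has marker L, has attribute W1.
The only rule concluding "it is tagged Z" is R28, which needs "it is eligible for tier B"; that is never established.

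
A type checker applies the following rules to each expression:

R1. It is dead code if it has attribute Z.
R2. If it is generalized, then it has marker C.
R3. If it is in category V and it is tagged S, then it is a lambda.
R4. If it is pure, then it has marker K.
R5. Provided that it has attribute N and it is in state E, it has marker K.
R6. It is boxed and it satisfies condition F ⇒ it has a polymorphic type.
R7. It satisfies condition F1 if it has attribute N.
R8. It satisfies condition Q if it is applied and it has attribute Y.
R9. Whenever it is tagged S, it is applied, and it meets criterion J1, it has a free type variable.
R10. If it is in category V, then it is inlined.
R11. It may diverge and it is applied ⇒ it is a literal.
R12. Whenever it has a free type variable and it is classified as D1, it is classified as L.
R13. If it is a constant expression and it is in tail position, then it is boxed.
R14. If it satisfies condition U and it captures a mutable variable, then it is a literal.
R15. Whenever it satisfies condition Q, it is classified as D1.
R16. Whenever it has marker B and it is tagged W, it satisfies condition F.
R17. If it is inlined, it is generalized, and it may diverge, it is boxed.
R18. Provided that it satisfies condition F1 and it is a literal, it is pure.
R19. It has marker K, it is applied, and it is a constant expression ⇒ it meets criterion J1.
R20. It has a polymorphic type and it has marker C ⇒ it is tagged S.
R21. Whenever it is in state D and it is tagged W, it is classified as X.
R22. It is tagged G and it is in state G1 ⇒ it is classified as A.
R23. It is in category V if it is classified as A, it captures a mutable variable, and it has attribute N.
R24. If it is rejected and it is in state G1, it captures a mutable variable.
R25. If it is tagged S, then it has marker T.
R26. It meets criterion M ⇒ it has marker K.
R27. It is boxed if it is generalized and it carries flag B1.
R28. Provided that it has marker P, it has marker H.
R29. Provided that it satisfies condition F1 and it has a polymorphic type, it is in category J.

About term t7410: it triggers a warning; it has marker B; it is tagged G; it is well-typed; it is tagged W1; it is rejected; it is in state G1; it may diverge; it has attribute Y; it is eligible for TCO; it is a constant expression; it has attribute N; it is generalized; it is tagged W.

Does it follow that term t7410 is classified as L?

No

Forward chaining from the given facts derives: has marker C, satisfies condition F1, satisfies condition F, is classified as A, captures a mutable variable, is in category V, is inlined, is boxed, has a polymorphic type, is tagged S, has marker T, is in category J, is a lambda.
The only rule concluding "it is classified as L" is R12, which needs "it has a free type variable"; that is never established.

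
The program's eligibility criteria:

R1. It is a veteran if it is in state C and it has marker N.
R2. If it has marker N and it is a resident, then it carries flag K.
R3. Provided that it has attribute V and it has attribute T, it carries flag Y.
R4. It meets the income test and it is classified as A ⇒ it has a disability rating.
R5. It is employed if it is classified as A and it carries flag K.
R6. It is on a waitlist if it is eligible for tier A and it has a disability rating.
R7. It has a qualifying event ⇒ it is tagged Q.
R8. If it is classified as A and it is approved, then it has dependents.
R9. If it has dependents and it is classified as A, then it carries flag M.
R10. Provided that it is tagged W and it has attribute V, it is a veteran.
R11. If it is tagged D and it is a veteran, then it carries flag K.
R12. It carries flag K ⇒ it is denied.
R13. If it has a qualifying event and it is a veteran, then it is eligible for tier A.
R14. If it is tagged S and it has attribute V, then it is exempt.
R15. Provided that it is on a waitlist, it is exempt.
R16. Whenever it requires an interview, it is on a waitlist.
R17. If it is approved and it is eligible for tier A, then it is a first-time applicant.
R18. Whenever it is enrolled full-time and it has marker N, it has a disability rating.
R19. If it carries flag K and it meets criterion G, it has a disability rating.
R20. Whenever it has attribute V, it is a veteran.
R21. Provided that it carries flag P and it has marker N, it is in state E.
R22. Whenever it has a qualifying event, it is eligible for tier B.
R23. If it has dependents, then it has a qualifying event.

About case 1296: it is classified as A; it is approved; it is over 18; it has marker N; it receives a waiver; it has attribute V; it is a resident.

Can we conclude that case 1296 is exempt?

No

Forward chaining from the given facts derives: carries flag K, is employed, has dependents, carries flag M, is denied, is a veteran, has a qualifying event, is tagged Q, is eligible for tier A, is a first-time applicant, is eligible for tier B.
Rules concluding "it is exempt": R14 needs "it is tagged S"; R15 needs "it is on a waitlist" — none of these are established.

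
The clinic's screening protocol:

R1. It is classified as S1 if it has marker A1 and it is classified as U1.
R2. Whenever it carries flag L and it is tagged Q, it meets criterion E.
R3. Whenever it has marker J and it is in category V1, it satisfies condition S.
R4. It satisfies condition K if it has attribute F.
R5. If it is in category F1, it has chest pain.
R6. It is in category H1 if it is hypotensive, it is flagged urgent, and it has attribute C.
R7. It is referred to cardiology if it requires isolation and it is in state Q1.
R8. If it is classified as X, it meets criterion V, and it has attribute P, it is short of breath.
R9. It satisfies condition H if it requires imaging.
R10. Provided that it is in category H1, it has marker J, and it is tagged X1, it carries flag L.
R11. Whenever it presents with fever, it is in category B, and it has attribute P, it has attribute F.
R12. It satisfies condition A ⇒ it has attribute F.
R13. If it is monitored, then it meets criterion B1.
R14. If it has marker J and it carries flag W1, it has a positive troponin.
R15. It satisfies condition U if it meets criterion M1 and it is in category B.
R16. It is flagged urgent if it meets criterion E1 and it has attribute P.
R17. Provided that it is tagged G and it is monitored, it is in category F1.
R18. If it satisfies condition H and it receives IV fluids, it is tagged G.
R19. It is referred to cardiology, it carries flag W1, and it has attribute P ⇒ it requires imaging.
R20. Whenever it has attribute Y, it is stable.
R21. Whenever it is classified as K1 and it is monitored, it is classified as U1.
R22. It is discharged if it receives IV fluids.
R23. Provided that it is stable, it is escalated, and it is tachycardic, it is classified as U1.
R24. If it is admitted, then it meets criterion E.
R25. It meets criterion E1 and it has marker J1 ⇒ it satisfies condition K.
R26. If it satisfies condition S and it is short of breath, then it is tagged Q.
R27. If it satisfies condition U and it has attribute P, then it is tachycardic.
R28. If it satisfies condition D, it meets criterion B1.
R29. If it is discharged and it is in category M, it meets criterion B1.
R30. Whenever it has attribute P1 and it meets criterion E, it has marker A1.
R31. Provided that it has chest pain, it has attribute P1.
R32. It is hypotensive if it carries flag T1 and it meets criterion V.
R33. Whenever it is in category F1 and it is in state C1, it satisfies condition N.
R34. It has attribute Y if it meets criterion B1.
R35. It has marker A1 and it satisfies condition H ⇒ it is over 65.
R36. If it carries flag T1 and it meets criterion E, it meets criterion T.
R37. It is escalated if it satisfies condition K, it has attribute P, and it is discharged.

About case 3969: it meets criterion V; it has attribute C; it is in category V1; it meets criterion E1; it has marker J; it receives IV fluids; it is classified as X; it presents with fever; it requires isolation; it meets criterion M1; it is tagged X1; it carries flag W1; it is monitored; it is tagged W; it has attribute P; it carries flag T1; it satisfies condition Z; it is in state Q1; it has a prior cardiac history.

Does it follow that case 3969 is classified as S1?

No

Forward chaining from the given facts derives: satisfies condition S, is referred to cardiology, is short of breath, meets criterion B1, has a positive troponin, is flagged urgent, requires imaging, is discharged, is tagged Q, is hypotensive, has attribute Y, is in category H1, satisfies condition H, carries flag L, is tagged G, is stable, meets criterion E, is in category F1, meets criterion T, has chest pain, has attribute P1, has marker A1, is over 65.
The only rule concluding "it is classified as S1" is R1, which needs "it is classified as U1"; that is never established.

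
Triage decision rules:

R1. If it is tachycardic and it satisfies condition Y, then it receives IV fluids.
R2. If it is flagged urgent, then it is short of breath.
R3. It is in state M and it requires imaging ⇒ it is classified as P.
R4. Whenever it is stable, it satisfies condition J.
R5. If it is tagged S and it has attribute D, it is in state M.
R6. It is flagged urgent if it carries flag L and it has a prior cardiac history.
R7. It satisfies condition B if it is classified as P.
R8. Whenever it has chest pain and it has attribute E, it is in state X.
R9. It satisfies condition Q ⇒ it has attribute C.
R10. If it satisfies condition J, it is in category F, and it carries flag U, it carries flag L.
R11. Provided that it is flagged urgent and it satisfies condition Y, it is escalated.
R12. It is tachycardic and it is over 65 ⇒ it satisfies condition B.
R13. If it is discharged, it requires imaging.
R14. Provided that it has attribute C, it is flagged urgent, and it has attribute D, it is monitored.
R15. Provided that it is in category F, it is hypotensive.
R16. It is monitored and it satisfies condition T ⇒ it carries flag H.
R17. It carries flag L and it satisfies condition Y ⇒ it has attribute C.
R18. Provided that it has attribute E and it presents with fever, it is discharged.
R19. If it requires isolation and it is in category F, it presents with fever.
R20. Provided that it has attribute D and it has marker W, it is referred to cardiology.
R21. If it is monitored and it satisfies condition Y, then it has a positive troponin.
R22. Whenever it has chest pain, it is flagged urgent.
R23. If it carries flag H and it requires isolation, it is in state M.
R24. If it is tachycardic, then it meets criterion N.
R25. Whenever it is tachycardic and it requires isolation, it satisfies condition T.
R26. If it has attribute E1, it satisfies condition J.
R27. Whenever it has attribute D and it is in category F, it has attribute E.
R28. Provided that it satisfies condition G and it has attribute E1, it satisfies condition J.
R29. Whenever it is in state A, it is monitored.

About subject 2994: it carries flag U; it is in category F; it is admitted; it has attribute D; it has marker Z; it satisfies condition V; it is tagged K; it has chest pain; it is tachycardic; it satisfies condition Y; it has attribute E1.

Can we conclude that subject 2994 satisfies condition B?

Forward chaining from the given facts derives: receives IV fluids, is hypotensive, is flagged urgent, meets criterion N, satisfies condition J, has attribute E, is short of breath, is in state X, carries flag L, is escalated, has attribute C, is monitored, has a positive troponin.
Rules concluding "it satisfies condition B": R7 needs "it is classified as P"; R12 needs "it is over 65" — none of these are established.

No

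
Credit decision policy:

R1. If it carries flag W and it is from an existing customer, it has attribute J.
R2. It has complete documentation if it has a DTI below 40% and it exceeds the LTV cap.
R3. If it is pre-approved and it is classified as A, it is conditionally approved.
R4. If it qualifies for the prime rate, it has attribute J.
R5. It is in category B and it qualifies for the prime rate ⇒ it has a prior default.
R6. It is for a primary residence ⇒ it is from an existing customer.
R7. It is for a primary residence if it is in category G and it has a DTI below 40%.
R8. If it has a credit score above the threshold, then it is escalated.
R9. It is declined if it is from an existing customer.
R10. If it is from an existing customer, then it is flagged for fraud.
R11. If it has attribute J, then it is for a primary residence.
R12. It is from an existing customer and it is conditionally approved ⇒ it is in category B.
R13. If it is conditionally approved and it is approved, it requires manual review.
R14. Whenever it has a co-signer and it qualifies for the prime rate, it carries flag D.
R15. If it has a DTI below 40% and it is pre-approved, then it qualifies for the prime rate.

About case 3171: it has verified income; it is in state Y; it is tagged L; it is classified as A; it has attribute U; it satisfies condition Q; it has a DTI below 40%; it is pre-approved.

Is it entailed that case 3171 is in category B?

By R3 (it is pre-approved, it is classified as A): it is conditionally approved.
By R15 (it has a DTI below 40%, it is pre-approved): it qualifies for the prime rate.
By R4 (it qualifies for the prime rate): it has attribute J.
By R11 (it has attribute J): it is for a primary residence.
By R6 (it is for a primary residence): it is from an existing customer.
By R12 (it is from an existing customer, it is conditionally approved): it is in category B.

Yes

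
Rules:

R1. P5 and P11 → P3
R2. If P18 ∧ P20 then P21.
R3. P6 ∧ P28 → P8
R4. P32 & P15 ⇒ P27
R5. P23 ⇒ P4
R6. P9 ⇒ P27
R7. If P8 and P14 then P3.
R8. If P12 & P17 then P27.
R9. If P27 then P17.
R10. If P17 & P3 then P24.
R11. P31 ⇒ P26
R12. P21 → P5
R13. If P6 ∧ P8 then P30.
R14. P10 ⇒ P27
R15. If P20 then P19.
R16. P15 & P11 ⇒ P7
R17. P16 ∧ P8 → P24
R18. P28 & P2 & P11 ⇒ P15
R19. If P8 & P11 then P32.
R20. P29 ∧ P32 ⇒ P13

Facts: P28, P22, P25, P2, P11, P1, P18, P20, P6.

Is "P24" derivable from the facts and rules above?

P21  (by R2: P18, P20)
P8  (by R3: P6, P28)
P5  (by R12: P21)
P15  (by R18: P28, P2, P11)
P32  (by R19: P8, P11)
P3  (by R1: P5, P11)
P27  (by R4: P32, P15)
P17  (by R9: P27)
P24  (by R10: P17, P3)

Yes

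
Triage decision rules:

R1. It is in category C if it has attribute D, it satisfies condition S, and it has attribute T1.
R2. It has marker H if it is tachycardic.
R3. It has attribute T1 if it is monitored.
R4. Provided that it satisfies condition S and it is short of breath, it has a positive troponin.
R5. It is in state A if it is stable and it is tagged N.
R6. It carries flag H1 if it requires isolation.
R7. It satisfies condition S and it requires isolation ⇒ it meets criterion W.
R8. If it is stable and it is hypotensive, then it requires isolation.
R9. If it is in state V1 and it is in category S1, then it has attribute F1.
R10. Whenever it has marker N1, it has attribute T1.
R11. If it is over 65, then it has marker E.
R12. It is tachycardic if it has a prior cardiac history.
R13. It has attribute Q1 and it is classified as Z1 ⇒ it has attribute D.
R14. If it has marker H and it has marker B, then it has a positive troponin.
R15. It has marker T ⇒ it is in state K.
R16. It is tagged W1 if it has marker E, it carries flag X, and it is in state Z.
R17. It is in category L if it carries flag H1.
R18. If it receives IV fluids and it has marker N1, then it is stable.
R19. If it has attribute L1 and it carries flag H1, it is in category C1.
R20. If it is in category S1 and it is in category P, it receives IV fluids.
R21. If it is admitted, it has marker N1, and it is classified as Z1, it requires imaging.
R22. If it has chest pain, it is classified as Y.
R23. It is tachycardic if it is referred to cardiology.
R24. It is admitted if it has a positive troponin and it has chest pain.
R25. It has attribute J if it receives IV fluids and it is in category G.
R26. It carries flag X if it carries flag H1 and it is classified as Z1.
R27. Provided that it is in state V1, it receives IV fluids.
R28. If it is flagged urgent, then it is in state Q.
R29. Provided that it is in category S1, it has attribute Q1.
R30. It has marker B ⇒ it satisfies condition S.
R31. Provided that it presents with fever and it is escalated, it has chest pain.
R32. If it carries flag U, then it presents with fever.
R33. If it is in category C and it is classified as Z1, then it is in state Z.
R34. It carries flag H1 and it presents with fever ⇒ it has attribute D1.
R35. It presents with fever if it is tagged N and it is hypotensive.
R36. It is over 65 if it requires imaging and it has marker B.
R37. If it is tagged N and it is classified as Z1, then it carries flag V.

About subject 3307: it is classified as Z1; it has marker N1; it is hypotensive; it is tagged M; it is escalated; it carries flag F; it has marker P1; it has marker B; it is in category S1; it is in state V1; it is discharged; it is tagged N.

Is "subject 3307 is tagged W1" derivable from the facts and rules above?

No

Forward chaining from the given facts derives: has attribute F1, has attribute T1, receives IV fluids, has attribute Q1, satisfies condition S, presents with fever, carries flag V, has attribute D, is stable, has chest pain, is in category C, is in state A, requires isolation, is classified as Y, is in state Z, carries flag H1, meets criterion W, is in category L, carries flag X, has attribute D1.
The only rule concluding "it is tagged W1" is R16, which needs "it has marker E"; that is never established.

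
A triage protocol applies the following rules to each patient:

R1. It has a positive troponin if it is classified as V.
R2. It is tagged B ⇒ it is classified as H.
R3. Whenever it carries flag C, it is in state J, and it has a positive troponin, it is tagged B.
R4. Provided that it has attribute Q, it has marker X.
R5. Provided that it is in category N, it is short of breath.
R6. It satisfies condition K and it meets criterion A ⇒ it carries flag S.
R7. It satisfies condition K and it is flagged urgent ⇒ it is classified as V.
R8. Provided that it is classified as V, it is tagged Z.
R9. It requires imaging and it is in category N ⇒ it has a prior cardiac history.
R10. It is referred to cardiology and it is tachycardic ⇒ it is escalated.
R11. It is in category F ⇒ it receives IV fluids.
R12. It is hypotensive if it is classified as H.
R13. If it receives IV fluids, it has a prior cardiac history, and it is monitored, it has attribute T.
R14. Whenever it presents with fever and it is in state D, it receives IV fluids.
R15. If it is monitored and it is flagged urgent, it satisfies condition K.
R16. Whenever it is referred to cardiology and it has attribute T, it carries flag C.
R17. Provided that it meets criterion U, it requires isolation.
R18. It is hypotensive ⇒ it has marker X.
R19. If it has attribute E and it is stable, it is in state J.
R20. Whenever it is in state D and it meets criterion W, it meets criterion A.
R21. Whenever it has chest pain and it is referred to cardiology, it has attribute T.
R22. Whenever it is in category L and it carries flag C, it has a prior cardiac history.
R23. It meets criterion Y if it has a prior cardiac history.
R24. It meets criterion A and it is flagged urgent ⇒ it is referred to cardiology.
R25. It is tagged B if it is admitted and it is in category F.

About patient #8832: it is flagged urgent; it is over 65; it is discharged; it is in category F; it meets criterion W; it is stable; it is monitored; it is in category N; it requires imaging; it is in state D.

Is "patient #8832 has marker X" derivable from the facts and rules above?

Forward chaining from the given facts derives: is short of breath, has a prior cardiac history, receives IV fluids, has attribute T, satisfies condition K, meets criterion A, meets criterion Y, is referred to cardiology, carries flag S, is classified as V, is tagged Z, carries flag C, has a positive troponin.
Rules concluding "it has marker X": R4 needs "it has attribute Q"; R18 needs "it is hypotensive" — none of these are established.

No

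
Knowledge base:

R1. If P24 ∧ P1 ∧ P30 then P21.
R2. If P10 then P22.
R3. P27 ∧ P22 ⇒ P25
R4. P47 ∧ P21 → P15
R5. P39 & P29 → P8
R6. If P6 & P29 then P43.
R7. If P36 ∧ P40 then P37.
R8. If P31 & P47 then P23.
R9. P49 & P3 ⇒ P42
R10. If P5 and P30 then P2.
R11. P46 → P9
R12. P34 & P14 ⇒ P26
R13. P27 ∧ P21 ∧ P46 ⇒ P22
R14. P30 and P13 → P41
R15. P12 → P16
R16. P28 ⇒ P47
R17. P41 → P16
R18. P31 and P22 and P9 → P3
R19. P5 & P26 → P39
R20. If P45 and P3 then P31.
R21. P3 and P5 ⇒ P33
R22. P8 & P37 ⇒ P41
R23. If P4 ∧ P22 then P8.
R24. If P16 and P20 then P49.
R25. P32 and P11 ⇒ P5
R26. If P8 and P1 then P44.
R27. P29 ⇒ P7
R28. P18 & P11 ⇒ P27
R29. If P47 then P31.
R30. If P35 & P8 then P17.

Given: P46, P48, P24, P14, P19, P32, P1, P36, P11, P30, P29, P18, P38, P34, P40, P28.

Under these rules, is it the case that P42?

No

Forward chaining from the given facts derives: P21, P37, P9, P26, P47, P5, P7, P27, P31, P15, P23, P2, P22, P3, P39, P33, P25, P8, P41, P44, P16.
The only rule concluding P42 is R9, which needs P49; that is never established.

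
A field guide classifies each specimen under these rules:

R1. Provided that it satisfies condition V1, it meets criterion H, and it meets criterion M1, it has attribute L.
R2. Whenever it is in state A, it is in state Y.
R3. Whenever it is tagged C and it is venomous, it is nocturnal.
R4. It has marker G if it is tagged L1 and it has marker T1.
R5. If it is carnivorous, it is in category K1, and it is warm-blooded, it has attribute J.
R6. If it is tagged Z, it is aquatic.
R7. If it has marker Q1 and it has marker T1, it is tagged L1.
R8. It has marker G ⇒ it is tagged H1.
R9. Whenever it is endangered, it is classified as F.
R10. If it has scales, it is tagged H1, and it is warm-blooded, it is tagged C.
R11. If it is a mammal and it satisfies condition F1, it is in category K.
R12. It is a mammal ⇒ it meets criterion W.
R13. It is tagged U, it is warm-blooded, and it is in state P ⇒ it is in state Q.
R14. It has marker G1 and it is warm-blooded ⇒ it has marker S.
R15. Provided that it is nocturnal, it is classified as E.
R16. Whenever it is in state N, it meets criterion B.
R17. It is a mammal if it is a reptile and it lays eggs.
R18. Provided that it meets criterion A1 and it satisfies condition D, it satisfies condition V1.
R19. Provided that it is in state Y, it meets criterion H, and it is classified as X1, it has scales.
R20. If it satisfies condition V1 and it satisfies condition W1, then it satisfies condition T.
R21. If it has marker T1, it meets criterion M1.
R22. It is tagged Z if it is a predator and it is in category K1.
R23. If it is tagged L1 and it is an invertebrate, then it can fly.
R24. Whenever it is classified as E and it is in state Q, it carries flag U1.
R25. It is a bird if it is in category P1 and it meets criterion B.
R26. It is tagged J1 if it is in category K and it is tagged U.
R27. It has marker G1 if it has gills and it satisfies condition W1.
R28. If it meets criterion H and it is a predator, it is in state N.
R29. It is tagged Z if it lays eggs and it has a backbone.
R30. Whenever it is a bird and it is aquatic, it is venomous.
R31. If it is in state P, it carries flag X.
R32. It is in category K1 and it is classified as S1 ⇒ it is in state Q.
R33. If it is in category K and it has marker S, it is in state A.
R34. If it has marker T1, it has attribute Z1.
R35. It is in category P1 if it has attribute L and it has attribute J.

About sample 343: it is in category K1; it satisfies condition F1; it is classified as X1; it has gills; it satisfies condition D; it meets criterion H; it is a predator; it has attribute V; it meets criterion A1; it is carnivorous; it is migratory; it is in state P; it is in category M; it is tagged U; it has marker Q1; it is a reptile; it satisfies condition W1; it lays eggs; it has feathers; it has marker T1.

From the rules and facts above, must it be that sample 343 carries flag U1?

No

Forward chaining from the given facts derives: is tagged L1, is a mammal, satisfies condition V1, satisfies condition T, meets criterion M1, is tagged Z, has marker G1, is in state N, carries flag X, has attribute Z1, has attribute L, has marker G, is aquatic, is tagged H1, is in category K, meets criterion W, meets criterion B, is tagged J1.
The only rule concluding "it carries flag U1" is R24, which needs "it is classified as E"; that is never established.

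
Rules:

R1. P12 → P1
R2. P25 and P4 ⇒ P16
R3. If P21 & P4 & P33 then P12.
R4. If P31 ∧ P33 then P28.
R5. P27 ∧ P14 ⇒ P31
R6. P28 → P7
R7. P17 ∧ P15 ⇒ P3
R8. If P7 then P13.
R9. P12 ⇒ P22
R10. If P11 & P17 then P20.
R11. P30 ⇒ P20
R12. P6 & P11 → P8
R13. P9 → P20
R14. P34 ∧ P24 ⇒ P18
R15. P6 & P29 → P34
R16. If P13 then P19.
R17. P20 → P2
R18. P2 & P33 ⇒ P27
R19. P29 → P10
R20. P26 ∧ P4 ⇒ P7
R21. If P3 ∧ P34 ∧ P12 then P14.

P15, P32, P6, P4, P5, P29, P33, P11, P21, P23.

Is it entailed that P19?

No

Forward chaining from the given facts derives: P12, P22, P8, P34, P10, P1.
The only rule concluding P19 is R16, which needs P13; that is never established.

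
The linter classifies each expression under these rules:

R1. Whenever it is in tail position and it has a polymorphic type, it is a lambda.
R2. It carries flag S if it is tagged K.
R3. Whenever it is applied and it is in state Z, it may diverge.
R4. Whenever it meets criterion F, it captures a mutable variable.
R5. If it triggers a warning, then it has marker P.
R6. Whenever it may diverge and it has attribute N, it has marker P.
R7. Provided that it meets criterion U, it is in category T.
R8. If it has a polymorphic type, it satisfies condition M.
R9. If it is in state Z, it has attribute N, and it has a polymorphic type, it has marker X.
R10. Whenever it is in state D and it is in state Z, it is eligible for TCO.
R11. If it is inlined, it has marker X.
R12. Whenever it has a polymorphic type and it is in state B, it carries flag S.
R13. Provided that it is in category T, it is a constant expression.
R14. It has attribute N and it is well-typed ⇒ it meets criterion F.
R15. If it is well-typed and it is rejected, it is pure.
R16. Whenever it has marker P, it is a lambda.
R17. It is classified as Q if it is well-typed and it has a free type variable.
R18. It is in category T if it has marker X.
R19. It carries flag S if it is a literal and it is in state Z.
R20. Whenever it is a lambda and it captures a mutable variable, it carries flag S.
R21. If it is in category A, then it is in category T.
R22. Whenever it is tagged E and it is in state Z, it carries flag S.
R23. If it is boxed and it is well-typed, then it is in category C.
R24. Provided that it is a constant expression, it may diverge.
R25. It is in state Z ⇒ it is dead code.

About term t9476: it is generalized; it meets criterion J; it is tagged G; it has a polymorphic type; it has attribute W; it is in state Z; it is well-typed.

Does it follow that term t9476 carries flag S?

No

Forward chaining from the given facts derives: satisfies condition M, is dead code.
Rules concluding "it carries flag S": R2 needs "it is tagged K"; R12 needs "it is in state B"; R19 needs "it is a literal"; R20 needs "it is a lambda"; R22 needs "it is tagged E" — none of these are established.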